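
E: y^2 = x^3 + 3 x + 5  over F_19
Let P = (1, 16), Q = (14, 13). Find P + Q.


P != Q, so use the chord formula.
s = (y2 - y1) / (x2 - x1) = (16) / (13) mod 19 = 10
x3 = s^2 - x1 - x2 mod 19 = 10^2 - 1 - 14 = 9
y3 = s (x1 - x3) - y1 mod 19 = 10 * (1 - 9) - 16 = 18

P + Q = (9, 18)


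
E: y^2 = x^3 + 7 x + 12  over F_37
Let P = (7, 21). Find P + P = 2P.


Doubling: s = (3 x1^2 + a) / (2 y1)
s = (3*7^2 + 7) / (2*21) mod 37 = 16
x3 = s^2 - 2 x1 mod 37 = 16^2 - 2*7 = 20
y3 = s (x1 - x3) - y1 mod 37 = 16 * (7 - 20) - 21 = 30

2P = (20, 30)


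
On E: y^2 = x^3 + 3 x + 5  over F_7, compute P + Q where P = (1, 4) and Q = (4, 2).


P != Q, so use the chord formula.
s = (y2 - y1) / (x2 - x1) = (5) / (3) mod 7 = 4
x3 = s^2 - x1 - x2 mod 7 = 4^2 - 1 - 4 = 4
y3 = s (x1 - x3) - y1 mod 7 = 4 * (1 - 4) - 4 = 5

P + Q = (4, 5)


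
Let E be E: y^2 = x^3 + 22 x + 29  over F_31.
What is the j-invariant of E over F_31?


Delta = -16(4 a^3 + 27 b^2) mod 31 = 9
-1728 * (4 a)^3 = -1728 * (4*22)^3 mod 31 = 23
j = 23 * 9^(-1) mod 31 = 6

j = 6 (mod 31)


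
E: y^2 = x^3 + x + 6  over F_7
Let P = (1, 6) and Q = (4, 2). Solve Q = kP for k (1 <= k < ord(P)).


Enumerate multiples of P until we hit Q = (4, 2):
  1P = (1, 6)
  2P = (2, 3)
  3P = (6, 2)
  4P = (4, 2)
Match found at i = 4.

k = 4


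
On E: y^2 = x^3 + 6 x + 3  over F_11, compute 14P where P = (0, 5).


k = 14 = 1110_2 (binary, LSB first: 0111)
Double-and-add from P = (0, 5):
  bit 0 = 0: acc unchanged = O
  bit 1 = 1: acc = O + (3, 2) = (3, 2)
  bit 2 = 1: acc = (3, 2) + (5, 9) = (7, 6)
  bit 3 = 1: acc = (7, 6) + (2, 10) = (0, 6)

14P = (0, 6)


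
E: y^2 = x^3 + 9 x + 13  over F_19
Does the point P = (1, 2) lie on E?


Check whether y^2 = x^3 + 9 x + 13 (mod 19) for (x, y) = (1, 2).
LHS: y^2 = 2^2 mod 19 = 4
RHS: x^3 + 9 x + 13 = 1^3 + 9*1 + 13 mod 19 = 4
LHS = RHS

Yes, on the curve


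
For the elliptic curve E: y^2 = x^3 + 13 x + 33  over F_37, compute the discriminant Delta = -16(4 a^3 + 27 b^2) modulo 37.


4 a^3 + 27 b^2 = 4*13^3 + 27*33^2 = 8788 + 29403 = 38191
Delta = -16 * (38191) = -611056
Delta mod 37 = 36

Delta = 36 (mod 37)


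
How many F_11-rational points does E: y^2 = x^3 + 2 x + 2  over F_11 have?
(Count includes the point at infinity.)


For each x in F_11, count y with y^2 = x^3 + 2 x + 2 mod 11:
  x = 1: RHS = 5, y in [4, 7]  -> 2 point(s)
  x = 2: RHS = 3, y in [5, 6]  -> 2 point(s)
  x = 5: RHS = 5, y in [4, 7]  -> 2 point(s)
  x = 9: RHS = 1, y in [1, 10]  -> 2 point(s)
Affine points: 8. Add the point at infinity: total = 9.

#E(F_11) = 9


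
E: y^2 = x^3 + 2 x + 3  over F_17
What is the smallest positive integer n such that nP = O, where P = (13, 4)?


Compute successive multiples of P until we hit O:
  1P = (13, 4)
  2P = (12, 15)
  3P = (11, 8)
  4P = (14, 15)
  5P = (9, 6)
  6P = (8, 2)
  7P = (5, 6)
  8P = (15, 5)
  ... (continuing to 22P)
  22P = O

ord(P) = 22


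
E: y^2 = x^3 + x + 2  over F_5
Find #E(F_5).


For each x in F_5, count y with y^2 = x^3 + 1 x + 2 mod 5:
  x = 1: RHS = 4, y in [2, 3]  -> 2 point(s)
  x = 4: RHS = 0, y in [0]  -> 1 point(s)
Affine points: 3. Add the point at infinity: total = 4.

#E(F_5) = 4


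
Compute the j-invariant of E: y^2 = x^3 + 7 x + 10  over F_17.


Delta = -16(4 a^3 + 27 b^2) mod 17 = 9
-1728 * (4 a)^3 = -1728 * (4*7)^3 mod 17 = 13
j = 13 * 9^(-1) mod 17 = 9

j = 9 (mod 17)


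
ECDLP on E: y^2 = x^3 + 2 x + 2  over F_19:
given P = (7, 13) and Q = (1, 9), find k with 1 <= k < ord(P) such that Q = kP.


Enumerate multiples of P until we hit Q = (1, 9):
  1P = (7, 13)
  2P = (11, 5)
  3P = (5, 2)
  4P = (4, 13)
  5P = (8, 6)
  6P = (15, 5)
  7P = (17, 16)
  8P = (12, 14)
  9P = (16, 8)
  10P = (1, 9)
Match found at i = 10.

k = 10


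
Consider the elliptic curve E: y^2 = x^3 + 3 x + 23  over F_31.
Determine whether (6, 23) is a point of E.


Check whether y^2 = x^3 + 3 x + 23 (mod 31) for (x, y) = (6, 23).
LHS: y^2 = 23^2 mod 31 = 2
RHS: x^3 + 3 x + 23 = 6^3 + 3*6 + 23 mod 31 = 9
LHS != RHS

No, not on the curve


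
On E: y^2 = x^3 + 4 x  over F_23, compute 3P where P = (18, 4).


k = 3 = 11_2 (binary, LSB first: 11)
Double-and-add from P = (18, 4):
  bit 0 = 1: acc = O + (18, 4) = (18, 4)
  bit 1 = 1: acc = (18, 4) + (13, 8) = (0, 0)

3P = (0, 0)


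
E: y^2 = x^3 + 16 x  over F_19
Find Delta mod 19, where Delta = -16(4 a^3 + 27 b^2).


4 a^3 + 27 b^2 = 4*16^3 + 27*0^2 = 16384 + 0 = 16384
Delta = -16 * (16384) = -262144
Delta mod 19 = 18

Delta = 18 (mod 19)


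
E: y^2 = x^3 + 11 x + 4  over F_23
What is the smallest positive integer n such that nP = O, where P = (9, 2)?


Compute successive multiples of P until we hit O:
  1P = (9, 2)
  2P = (18, 13)
  3P = (8, 12)
  4P = (14, 2)
  5P = (0, 21)
  6P = (0, 2)
  7P = (14, 21)
  8P = (8, 11)
  ... (continuing to 11P)
  11P = O

ord(P) = 11


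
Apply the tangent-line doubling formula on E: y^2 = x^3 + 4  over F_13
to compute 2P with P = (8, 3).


Doubling: s = (3 x1^2 + a) / (2 y1)
s = (3*8^2 + 0) / (2*3) mod 13 = 6
x3 = s^2 - 2 x1 mod 13 = 6^2 - 2*8 = 7
y3 = s (x1 - x3) - y1 mod 13 = 6 * (8 - 7) - 3 = 3

2P = (7, 3)


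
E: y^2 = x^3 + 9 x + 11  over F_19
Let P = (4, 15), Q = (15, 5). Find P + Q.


P != Q, so use the chord formula.
s = (y2 - y1) / (x2 - x1) = (9) / (11) mod 19 = 6
x3 = s^2 - x1 - x2 mod 19 = 6^2 - 4 - 15 = 17
y3 = s (x1 - x3) - y1 mod 19 = 6 * (4 - 17) - 15 = 2

P + Q = (17, 2)


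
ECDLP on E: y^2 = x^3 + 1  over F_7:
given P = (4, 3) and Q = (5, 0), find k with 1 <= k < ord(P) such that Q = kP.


Enumerate multiples of P until we hit Q = (5, 0):
  1P = (4, 3)
  2P = (0, 1)
  3P = (5, 0)
Match found at i = 3.

k = 3


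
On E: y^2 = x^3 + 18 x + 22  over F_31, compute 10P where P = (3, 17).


k = 10 = 1010_2 (binary, LSB first: 0101)
Double-and-add from P = (3, 17):
  bit 0 = 0: acc unchanged = O
  bit 1 = 1: acc = O + (2, 29) = (2, 29)
  bit 2 = 0: acc unchanged = (2, 29)
  bit 3 = 1: acc = (2, 29) + (29, 28) = (2, 2)

10P = (2, 2)


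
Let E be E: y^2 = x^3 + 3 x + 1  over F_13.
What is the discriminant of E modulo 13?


4 a^3 + 27 b^2 = 4*3^3 + 27*1^2 = 108 + 27 = 135
Delta = -16 * (135) = -2160
Delta mod 13 = 11

Delta = 11 (mod 13)


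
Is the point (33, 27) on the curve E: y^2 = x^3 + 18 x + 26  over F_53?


Check whether y^2 = x^3 + 18 x + 26 (mod 53) for (x, y) = (33, 27).
LHS: y^2 = 27^2 mod 53 = 40
RHS: x^3 + 18 x + 26 = 33^3 + 18*33 + 26 mod 53 = 40
LHS = RHS

Yes, on the curve


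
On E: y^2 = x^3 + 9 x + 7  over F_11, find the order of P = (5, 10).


Compute successive multiples of P until we hit O:
  1P = (5, 10)
  2P = (5, 1)
  3P = O

ord(P) = 3


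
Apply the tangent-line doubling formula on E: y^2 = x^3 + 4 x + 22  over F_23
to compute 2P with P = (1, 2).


Doubling: s = (3 x1^2 + a) / (2 y1)
s = (3*1^2 + 4) / (2*2) mod 23 = 19
x3 = s^2 - 2 x1 mod 23 = 19^2 - 2*1 = 14
y3 = s (x1 - x3) - y1 mod 23 = 19 * (1 - 14) - 2 = 4

2P = (14, 4)


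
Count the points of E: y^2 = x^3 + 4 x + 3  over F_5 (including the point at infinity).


For each x in F_5, count y with y^2 = x^3 + 4 x + 3 mod 5:
  x = 2: RHS = 4, y in [2, 3]  -> 2 point(s)
Affine points: 2. Add the point at infinity: total = 3.

#E(F_5) = 3


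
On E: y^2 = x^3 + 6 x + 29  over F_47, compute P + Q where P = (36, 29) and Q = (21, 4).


P != Q, so use the chord formula.
s = (y2 - y1) / (x2 - x1) = (22) / (32) mod 47 = 33
x3 = s^2 - x1 - x2 mod 47 = 33^2 - 36 - 21 = 45
y3 = s (x1 - x3) - y1 mod 47 = 33 * (36 - 45) - 29 = 3

P + Q = (45, 3)


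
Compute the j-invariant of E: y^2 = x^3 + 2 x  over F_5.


Delta = -16(4 a^3 + 27 b^2) mod 5 = 3
-1728 * (4 a)^3 = -1728 * (4*2)^3 mod 5 = 4
j = 4 * 3^(-1) mod 5 = 3

j = 3 (mod 5)


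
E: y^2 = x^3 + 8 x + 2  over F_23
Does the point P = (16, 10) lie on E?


Check whether y^2 = x^3 + 8 x + 2 (mod 23) for (x, y) = (16, 10).
LHS: y^2 = 10^2 mod 23 = 8
RHS: x^3 + 8 x + 2 = 16^3 + 8*16 + 2 mod 23 = 17
LHS != RHS

No, not on the curve


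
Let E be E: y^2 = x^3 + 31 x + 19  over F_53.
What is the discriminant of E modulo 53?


4 a^3 + 27 b^2 = 4*31^3 + 27*19^2 = 119164 + 9747 = 128911
Delta = -16 * (128911) = -2062576
Delta mod 53 = 25

Delta = 25 (mod 53)


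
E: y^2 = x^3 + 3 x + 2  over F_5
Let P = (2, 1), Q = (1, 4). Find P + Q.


P != Q, so use the chord formula.
s = (y2 - y1) / (x2 - x1) = (3) / (4) mod 5 = 2
x3 = s^2 - x1 - x2 mod 5 = 2^2 - 2 - 1 = 1
y3 = s (x1 - x3) - y1 mod 5 = 2 * (2 - 1) - 1 = 1

P + Q = (1, 1)


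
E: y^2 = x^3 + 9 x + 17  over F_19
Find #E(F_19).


For each x in F_19, count y with y^2 = x^3 + 9 x + 17 mod 19:
  x = 0: RHS = 17, y in [6, 13]  -> 2 point(s)
  x = 2: RHS = 5, y in [9, 10]  -> 2 point(s)
  x = 5: RHS = 16, y in [4, 15]  -> 2 point(s)
  x = 7: RHS = 5, y in [9, 10]  -> 2 point(s)
  x = 10: RHS = 5, y in [9, 10]  -> 2 point(s)
  x = 16: RHS = 1, y in [1, 18]  -> 2 point(s)
  x = 18: RHS = 7, y in [8, 11]  -> 2 point(s)
Affine points: 14. Add the point at infinity: total = 15.

#E(F_19) = 15


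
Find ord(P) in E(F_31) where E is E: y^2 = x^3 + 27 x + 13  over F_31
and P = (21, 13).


Compute successive multiples of P until we hit O:
  1P = (21, 13)
  2P = (8, 11)
  3P = (20, 11)
  4P = (25, 10)
  5P = (3, 20)
  6P = (26, 1)
  7P = (22, 8)
  8P = (13, 9)
  ... (continuing to 37P)
  37P = O

ord(P) = 37


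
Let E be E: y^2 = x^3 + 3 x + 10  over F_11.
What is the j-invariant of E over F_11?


Delta = -16(4 a^3 + 27 b^2) mod 11 = 7
-1728 * (4 a)^3 = -1728 * (4*3)^3 mod 11 = 10
j = 10 * 7^(-1) mod 11 = 3

j = 3 (mod 11)


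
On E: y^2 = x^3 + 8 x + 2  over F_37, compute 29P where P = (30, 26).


k = 29 = 11101_2 (binary, LSB first: 10111)
Double-and-add from P = (30, 26):
  bit 0 = 1: acc = O + (30, 26) = (30, 26)
  bit 1 = 0: acc unchanged = (30, 26)
  bit 2 = 1: acc = (30, 26) + (26, 10) = (34, 32)
  bit 3 = 1: acc = (34, 32) + (6, 28) = (31, 16)
  bit 4 = 1: acc = (31, 16) + (14, 3) = (26, 27)

29P = (26, 27)


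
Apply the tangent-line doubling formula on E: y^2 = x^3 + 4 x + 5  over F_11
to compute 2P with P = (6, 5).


Doubling: s = (3 x1^2 + a) / (2 y1)
s = (3*6^2 + 4) / (2*5) mod 11 = 9
x3 = s^2 - 2 x1 mod 11 = 9^2 - 2*6 = 3
y3 = s (x1 - x3) - y1 mod 11 = 9 * (6 - 3) - 5 = 0

2P = (3, 0)


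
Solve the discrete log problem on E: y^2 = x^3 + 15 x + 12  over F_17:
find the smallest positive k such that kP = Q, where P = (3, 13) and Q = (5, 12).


Enumerate multiples of P until we hit Q = (5, 12):
  1P = (3, 13)
  2P = (12, 13)
  3P = (2, 4)
  4P = (8, 10)
  5P = (5, 12)
Match found at i = 5.

k = 5


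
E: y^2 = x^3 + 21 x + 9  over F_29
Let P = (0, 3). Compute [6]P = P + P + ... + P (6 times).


k = 6 = 110_2 (binary, LSB first: 011)
Double-and-add from P = (0, 3):
  bit 0 = 0: acc unchanged = O
  bit 1 = 1: acc = O + (5, 23) = (5, 23)
  bit 2 = 1: acc = (5, 23) + (25, 21) = (8, 15)

6P = (8, 15)


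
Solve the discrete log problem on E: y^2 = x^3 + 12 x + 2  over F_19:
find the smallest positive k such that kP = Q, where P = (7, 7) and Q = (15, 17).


Enumerate multiples of P until we hit Q = (15, 17):
  1P = (7, 7)
  2P = (10, 1)
  3P = (6, 10)
  4P = (15, 17)
Match found at i = 4.

k = 4


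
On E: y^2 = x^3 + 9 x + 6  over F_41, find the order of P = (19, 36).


Compute successive multiples of P until we hit O:
  1P = (19, 36)
  2P = (36, 0)
  3P = (19, 5)
  4P = O

ord(P) = 4


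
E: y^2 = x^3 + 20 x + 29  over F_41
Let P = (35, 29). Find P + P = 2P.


Doubling: s = (3 x1^2 + a) / (2 y1)
s = (3*35^2 + 20) / (2*29) mod 41 = 22
x3 = s^2 - 2 x1 mod 41 = 22^2 - 2*35 = 4
y3 = s (x1 - x3) - y1 mod 41 = 22 * (35 - 4) - 29 = 38

2P = (4, 38)


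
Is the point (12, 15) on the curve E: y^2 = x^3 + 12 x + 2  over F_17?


Check whether y^2 = x^3 + 12 x + 2 (mod 17) for (x, y) = (12, 15).
LHS: y^2 = 15^2 mod 17 = 4
RHS: x^3 + 12 x + 2 = 12^3 + 12*12 + 2 mod 17 = 4
LHS = RHS

Yes, on the curve


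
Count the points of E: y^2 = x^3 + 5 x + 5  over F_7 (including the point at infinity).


For each x in F_7, count y with y^2 = x^3 + 5 x + 5 mod 7:
  x = 1: RHS = 4, y in [2, 5]  -> 2 point(s)
  x = 2: RHS = 2, y in [3, 4]  -> 2 point(s)
  x = 5: RHS = 1, y in [1, 6]  -> 2 point(s)
Affine points: 6. Add the point at infinity: total = 7.

#E(F_7) = 7


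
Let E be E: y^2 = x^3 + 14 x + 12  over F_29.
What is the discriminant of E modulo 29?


4 a^3 + 27 b^2 = 4*14^3 + 27*12^2 = 10976 + 3888 = 14864
Delta = -16 * (14864) = -237824
Delta mod 29 = 5

Delta = 5 (mod 29)


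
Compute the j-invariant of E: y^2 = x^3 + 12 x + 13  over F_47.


Delta = -16(4 a^3 + 27 b^2) mod 47 = 29
-1728 * (4 a)^3 = -1728 * (4*12)^3 mod 47 = 11
j = 11 * 29^(-1) mod 47 = 2

j = 2 (mod 47)


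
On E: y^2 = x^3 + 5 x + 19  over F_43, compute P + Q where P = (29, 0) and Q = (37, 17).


P != Q, so use the chord formula.
s = (y2 - y1) / (x2 - x1) = (17) / (8) mod 43 = 29
x3 = s^2 - x1 - x2 mod 43 = 29^2 - 29 - 37 = 1
y3 = s (x1 - x3) - y1 mod 43 = 29 * (29 - 1) - 0 = 38

P + Q = (1, 38)


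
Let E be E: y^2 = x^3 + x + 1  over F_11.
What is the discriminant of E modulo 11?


4 a^3 + 27 b^2 = 4*1^3 + 27*1^2 = 4 + 27 = 31
Delta = -16 * (31) = -496
Delta mod 11 = 10

Delta = 10 (mod 11)


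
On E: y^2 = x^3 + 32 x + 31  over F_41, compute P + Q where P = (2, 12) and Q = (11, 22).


P != Q, so use the chord formula.
s = (y2 - y1) / (x2 - x1) = (10) / (9) mod 41 = 33
x3 = s^2 - x1 - x2 mod 41 = 33^2 - 2 - 11 = 10
y3 = s (x1 - x3) - y1 mod 41 = 33 * (2 - 10) - 12 = 11

P + Q = (10, 11)


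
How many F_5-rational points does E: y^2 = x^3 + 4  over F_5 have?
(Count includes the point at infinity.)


For each x in F_5, count y with y^2 = x^3 + 0 x + 4 mod 5:
  x = 0: RHS = 4, y in [2, 3]  -> 2 point(s)
  x = 1: RHS = 0, y in [0]  -> 1 point(s)
  x = 3: RHS = 1, y in [1, 4]  -> 2 point(s)
Affine points: 5. Add the point at infinity: total = 6.

#E(F_5) = 6


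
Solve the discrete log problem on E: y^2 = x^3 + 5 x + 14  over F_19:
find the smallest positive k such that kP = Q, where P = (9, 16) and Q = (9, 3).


Enumerate multiples of P until we hit Q = (9, 3):
  1P = (9, 16)
  2P = (10, 0)
  3P = (9, 3)
Match found at i = 3.

k = 3


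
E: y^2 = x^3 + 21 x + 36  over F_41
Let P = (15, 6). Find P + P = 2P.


Doubling: s = (3 x1^2 + a) / (2 y1)
s = (3*15^2 + 21) / (2*6) mod 41 = 17
x3 = s^2 - 2 x1 mod 41 = 17^2 - 2*15 = 13
y3 = s (x1 - x3) - y1 mod 41 = 17 * (15 - 13) - 6 = 28

2P = (13, 28)


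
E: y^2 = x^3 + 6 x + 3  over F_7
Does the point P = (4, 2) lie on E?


Check whether y^2 = x^3 + 6 x + 3 (mod 7) for (x, y) = (4, 2).
LHS: y^2 = 2^2 mod 7 = 4
RHS: x^3 + 6 x + 3 = 4^3 + 6*4 + 3 mod 7 = 0
LHS != RHS

No, not on the curve


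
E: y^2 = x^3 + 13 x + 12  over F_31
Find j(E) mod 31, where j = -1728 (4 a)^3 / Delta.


Delta = -16(4 a^3 + 27 b^2) mod 31 = 17
-1728 * (4 a)^3 = -1728 * (4*13)^3 mod 31 = 29
j = 29 * 17^(-1) mod 31 = 9

j = 9 (mod 31)


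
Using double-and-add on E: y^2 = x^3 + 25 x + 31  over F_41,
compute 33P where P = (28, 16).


k = 33 = 100001_2 (binary, LSB first: 100001)
Double-and-add from P = (28, 16):
  bit 0 = 1: acc = O + (28, 16) = (28, 16)
  bit 1 = 0: acc unchanged = (28, 16)
  bit 2 = 0: acc unchanged = (28, 16)
  bit 3 = 0: acc unchanged = (28, 16)
  bit 4 = 0: acc unchanged = (28, 16)
  bit 5 = 1: acc = (28, 16) + (17, 11) = (4, 21)

33P = (4, 21)


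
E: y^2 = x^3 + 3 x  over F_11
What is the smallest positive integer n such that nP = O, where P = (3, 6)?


Compute successive multiples of P until we hit O:
  1P = (3, 6)
  2P = (3, 5)
  3P = O

ord(P) = 3


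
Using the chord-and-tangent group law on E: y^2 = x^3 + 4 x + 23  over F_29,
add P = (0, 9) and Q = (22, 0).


P != Q, so use the chord formula.
s = (y2 - y1) / (x2 - x1) = (20) / (22) mod 29 = 22
x3 = s^2 - x1 - x2 mod 29 = 22^2 - 0 - 22 = 27
y3 = s (x1 - x3) - y1 mod 29 = 22 * (0 - 27) - 9 = 6

P + Q = (27, 6)


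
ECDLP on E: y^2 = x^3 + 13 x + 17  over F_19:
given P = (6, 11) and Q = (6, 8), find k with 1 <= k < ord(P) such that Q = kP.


Enumerate multiples of P until we hit Q = (6, 8):
  1P = (6, 11)
  2P = (4, 0)
  3P = (6, 8)
Match found at i = 3.

k = 3


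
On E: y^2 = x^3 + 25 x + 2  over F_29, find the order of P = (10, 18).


Compute successive multiples of P until we hit O:
  1P = (10, 18)
  2P = (5, 7)
  3P = (20, 18)
  4P = (28, 11)
  5P = (24, 10)
  6P = (19, 12)
  7P = (23, 10)
  8P = (18, 7)
  ... (continuing to 36P)
  36P = O

ord(P) = 36


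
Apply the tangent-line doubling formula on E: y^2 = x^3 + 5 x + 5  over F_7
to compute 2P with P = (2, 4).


Doubling: s = (3 x1^2 + a) / (2 y1)
s = (3*2^2 + 5) / (2*4) mod 7 = 3
x3 = s^2 - 2 x1 mod 7 = 3^2 - 2*2 = 5
y3 = s (x1 - x3) - y1 mod 7 = 3 * (2 - 5) - 4 = 1

2P = (5, 1)


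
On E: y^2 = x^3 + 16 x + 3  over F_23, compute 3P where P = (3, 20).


k = 3 = 11_2 (binary, LSB first: 11)
Double-and-add from P = (3, 20):
  bit 0 = 1: acc = O + (3, 20) = (3, 20)
  bit 1 = 1: acc = (3, 20) + (0, 16) = (9, 18)

3P = (9, 18)


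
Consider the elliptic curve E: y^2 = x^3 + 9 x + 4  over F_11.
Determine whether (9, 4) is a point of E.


Check whether y^2 = x^3 + 9 x + 4 (mod 11) for (x, y) = (9, 4).
LHS: y^2 = 4^2 mod 11 = 5
RHS: x^3 + 9 x + 4 = 9^3 + 9*9 + 4 mod 11 = 0
LHS != RHS

No, not on the curve


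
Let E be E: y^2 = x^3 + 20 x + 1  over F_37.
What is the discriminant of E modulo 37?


4 a^3 + 27 b^2 = 4*20^3 + 27*1^2 = 32000 + 27 = 32027
Delta = -16 * (32027) = -512432
Delta mod 37 = 18

Delta = 18 (mod 37)


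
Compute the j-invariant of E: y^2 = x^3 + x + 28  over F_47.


Delta = -16(4 a^3 + 27 b^2) mod 47 = 24
-1728 * (4 a)^3 = -1728 * (4*1)^3 mod 47 = 46
j = 46 * 24^(-1) mod 47 = 45

j = 45 (mod 47)


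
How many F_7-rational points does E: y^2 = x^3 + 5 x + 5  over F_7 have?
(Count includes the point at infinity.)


For each x in F_7, count y with y^2 = x^3 + 5 x + 5 mod 7:
  x = 1: RHS = 4, y in [2, 5]  -> 2 point(s)
  x = 2: RHS = 2, y in [3, 4]  -> 2 point(s)
  x = 5: RHS = 1, y in [1, 6]  -> 2 point(s)
Affine points: 6. Add the point at infinity: total = 7.

#E(F_7) = 7


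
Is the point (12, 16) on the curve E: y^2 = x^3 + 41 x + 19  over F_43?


Check whether y^2 = x^3 + 41 x + 19 (mod 43) for (x, y) = (12, 16).
LHS: y^2 = 16^2 mod 43 = 41
RHS: x^3 + 41 x + 19 = 12^3 + 41*12 + 19 mod 43 = 3
LHS != RHS

No, not on the curve


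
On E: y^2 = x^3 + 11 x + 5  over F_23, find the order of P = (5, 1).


Compute successive multiples of P until we hit O:
  1P = (5, 1)
  2P = (22, 4)
  3P = (2, 9)
  4P = (18, 3)
  5P = (12, 5)
  6P = (19, 14)
  7P = (15, 16)
  8P = (11, 13)
  ... (continuing to 17P)
  17P = O

ord(P) = 17


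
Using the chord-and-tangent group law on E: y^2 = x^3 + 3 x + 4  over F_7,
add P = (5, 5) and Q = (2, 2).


P != Q, so use the chord formula.
s = (y2 - y1) / (x2 - x1) = (4) / (4) mod 7 = 1
x3 = s^2 - x1 - x2 mod 7 = 1^2 - 5 - 2 = 1
y3 = s (x1 - x3) - y1 mod 7 = 1 * (5 - 1) - 5 = 6

P + Q = (1, 6)


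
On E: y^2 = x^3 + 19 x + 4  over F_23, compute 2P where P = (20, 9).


Doubling: s = (3 x1^2 + a) / (2 y1)
s = (3*20^2 + 19) / (2*9) mod 23 = 0
x3 = s^2 - 2 x1 mod 23 = 0^2 - 2*20 = 6
y3 = s (x1 - x3) - y1 mod 23 = 0 * (20 - 6) - 9 = 14

2P = (6, 14)


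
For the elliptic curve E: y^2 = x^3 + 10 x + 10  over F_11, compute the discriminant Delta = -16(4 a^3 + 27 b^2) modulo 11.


4 a^3 + 27 b^2 = 4*10^3 + 27*10^2 = 4000 + 2700 = 6700
Delta = -16 * (6700) = -107200
Delta mod 11 = 6

Delta = 6 (mod 11)


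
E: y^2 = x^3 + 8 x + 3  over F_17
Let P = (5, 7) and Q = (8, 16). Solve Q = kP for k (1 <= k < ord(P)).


Enumerate multiples of P until we hit Q = (8, 16):
  1P = (5, 7)
  2P = (15, 9)
  3P = (12, 12)
  4P = (13, 14)
  5P = (8, 1)
  6P = (8, 16)
Match found at i = 6.

k = 6


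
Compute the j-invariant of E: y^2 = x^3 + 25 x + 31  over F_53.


Delta = -16(4 a^3 + 27 b^2) mod 53 = 1
-1728 * (4 a)^3 = -1728 * (4*25)^3 mod 53 = 22
j = 22 * 1^(-1) mod 53 = 22

j = 22 (mod 53)


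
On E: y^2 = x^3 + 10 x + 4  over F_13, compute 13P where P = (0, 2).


k = 13 = 1101_2 (binary, LSB first: 1011)
Double-and-add from P = (0, 2):
  bit 0 = 1: acc = O + (0, 2) = (0, 2)
  bit 1 = 0: acc unchanged = (0, 2)
  bit 2 = 1: acc = (0, 2) + (10, 5) = (4, 2)
  bit 3 = 1: acc = (4, 2) + (5, 7) = (3, 3)

13P = (3, 3)


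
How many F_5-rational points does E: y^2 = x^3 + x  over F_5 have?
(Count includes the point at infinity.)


For each x in F_5, count y with y^2 = x^3 + 1 x + 0 mod 5:
  x = 0: RHS = 0, y in [0]  -> 1 point(s)
  x = 2: RHS = 0, y in [0]  -> 1 point(s)
  x = 3: RHS = 0, y in [0]  -> 1 point(s)
Affine points: 3. Add the point at infinity: total = 4.

#E(F_5) = 4


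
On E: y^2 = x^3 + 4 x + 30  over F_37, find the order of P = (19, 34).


Compute successive multiples of P until we hit O:
  1P = (19, 34)
  2P = (25, 17)
  3P = (0, 17)
  4P = (27, 27)
  5P = (12, 20)
  6P = (10, 21)
  7P = (11, 31)
  8P = (32, 12)
  ... (continuing to 43P)
  43P = O

ord(P) = 43


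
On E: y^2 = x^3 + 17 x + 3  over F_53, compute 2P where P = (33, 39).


Doubling: s = (3 x1^2 + a) / (2 y1)
s = (3*33^2 + 17) / (2*39) mod 53 = 19
x3 = s^2 - 2 x1 mod 53 = 19^2 - 2*33 = 30
y3 = s (x1 - x3) - y1 mod 53 = 19 * (33 - 30) - 39 = 18

2P = (30, 18)


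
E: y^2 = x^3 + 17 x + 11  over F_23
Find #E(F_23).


For each x in F_23, count y with y^2 = x^3 + 17 x + 11 mod 23:
  x = 1: RHS = 6, y in [11, 12]  -> 2 point(s)
  x = 7: RHS = 13, y in [6, 17]  -> 2 point(s)
  x = 10: RHS = 8, y in [10, 13]  -> 2 point(s)
  x = 14: RHS = 3, y in [7, 16]  -> 2 point(s)
  x = 16: RHS = 9, y in [3, 20]  -> 2 point(s)
  x = 18: RHS = 8, y in [10, 13]  -> 2 point(s)
  x = 20: RHS = 2, y in [5, 18]  -> 2 point(s)
  x = 22: RHS = 16, y in [4, 19]  -> 2 point(s)
Affine points: 16. Add the point at infinity: total = 17.

#E(F_23) = 17


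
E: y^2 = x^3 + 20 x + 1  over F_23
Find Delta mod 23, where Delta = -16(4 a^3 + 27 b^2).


4 a^3 + 27 b^2 = 4*20^3 + 27*1^2 = 32000 + 27 = 32027
Delta = -16 * (32027) = -512432
Delta mod 23 = 8

Delta = 8 (mod 23)


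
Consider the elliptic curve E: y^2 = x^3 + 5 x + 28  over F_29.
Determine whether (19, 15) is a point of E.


Check whether y^2 = x^3 + 5 x + 28 (mod 29) for (x, y) = (19, 15).
LHS: y^2 = 15^2 mod 29 = 22
RHS: x^3 + 5 x + 28 = 19^3 + 5*19 + 28 mod 29 = 22
LHS = RHS

Yes, on the curve


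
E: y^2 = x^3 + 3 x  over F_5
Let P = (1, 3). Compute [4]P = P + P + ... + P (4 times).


k = 4 = 100_2 (binary, LSB first: 001)
Double-and-add from P = (1, 3):
  bit 0 = 0: acc unchanged = O
  bit 1 = 0: acc unchanged = O
  bit 2 = 1: acc = O + (1, 2) = (1, 2)

4P = (1, 2)


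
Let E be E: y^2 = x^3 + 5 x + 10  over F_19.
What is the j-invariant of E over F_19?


Delta = -16(4 a^3 + 27 b^2) mod 19 = 5
-1728 * (4 a)^3 = -1728 * (4*5)^3 mod 19 = 1
j = 1 * 5^(-1) mod 19 = 4

j = 4 (mod 19)


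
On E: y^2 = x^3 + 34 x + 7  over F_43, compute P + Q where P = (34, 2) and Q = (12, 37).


P != Q, so use the chord formula.
s = (y2 - y1) / (x2 - x1) = (35) / (21) mod 43 = 16
x3 = s^2 - x1 - x2 mod 43 = 16^2 - 34 - 12 = 38
y3 = s (x1 - x3) - y1 mod 43 = 16 * (34 - 38) - 2 = 20

P + Q = (38, 20)


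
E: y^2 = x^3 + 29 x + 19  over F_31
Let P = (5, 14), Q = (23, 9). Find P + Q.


P != Q, so use the chord formula.
s = (y2 - y1) / (x2 - x1) = (26) / (18) mod 31 = 29
x3 = s^2 - x1 - x2 mod 31 = 29^2 - 5 - 23 = 7
y3 = s (x1 - x3) - y1 mod 31 = 29 * (5 - 7) - 14 = 21

P + Q = (7, 21)


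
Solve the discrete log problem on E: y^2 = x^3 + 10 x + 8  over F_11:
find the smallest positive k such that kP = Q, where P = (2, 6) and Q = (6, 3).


Enumerate multiples of P until we hit Q = (6, 3):
  1P = (2, 6)
  2P = (7, 5)
  3P = (6, 8)
  4P = (6, 3)
Match found at i = 4.

k = 4


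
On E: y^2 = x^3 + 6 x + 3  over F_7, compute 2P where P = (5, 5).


Doubling: s = (3 x1^2 + a) / (2 y1)
s = (3*5^2 + 6) / (2*5) mod 7 = 6
x3 = s^2 - 2 x1 mod 7 = 6^2 - 2*5 = 5
y3 = s (x1 - x3) - y1 mod 7 = 6 * (5 - 5) - 5 = 2

2P = (5, 2)


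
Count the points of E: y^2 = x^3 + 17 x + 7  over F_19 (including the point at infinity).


For each x in F_19, count y with y^2 = x^3 + 17 x + 7 mod 19:
  x = 0: RHS = 7, y in [8, 11]  -> 2 point(s)
  x = 1: RHS = 6, y in [5, 14]  -> 2 point(s)
  x = 2: RHS = 11, y in [7, 12]  -> 2 point(s)
  x = 3: RHS = 9, y in [3, 16]  -> 2 point(s)
  x = 4: RHS = 6, y in [5, 14]  -> 2 point(s)
  x = 8: RHS = 9, y in [3, 16]  -> 2 point(s)
  x = 11: RHS = 5, y in [9, 10]  -> 2 point(s)
  x = 12: RHS = 1, y in [1, 18]  -> 2 point(s)
  x = 14: RHS = 6, y in [5, 14]  -> 2 point(s)
  x = 16: RHS = 5, y in [9, 10]  -> 2 point(s)
Affine points: 20. Add the point at infinity: total = 21.

#E(F_19) = 21


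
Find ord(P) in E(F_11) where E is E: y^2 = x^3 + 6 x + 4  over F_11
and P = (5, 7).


Compute successive multiples of P until we hit O:
  1P = (5, 7)
  2P = (4, 9)
  3P = (6, 6)
  4P = (1, 0)
  5P = (6, 5)
  6P = (4, 2)
  7P = (5, 4)
  8P = O

ord(P) = 8


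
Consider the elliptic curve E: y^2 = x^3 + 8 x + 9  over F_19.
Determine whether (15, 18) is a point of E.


Check whether y^2 = x^3 + 8 x + 9 (mod 19) for (x, y) = (15, 18).
LHS: y^2 = 18^2 mod 19 = 1
RHS: x^3 + 8 x + 9 = 15^3 + 8*15 + 9 mod 19 = 8
LHS != RHS

No, not on the curve


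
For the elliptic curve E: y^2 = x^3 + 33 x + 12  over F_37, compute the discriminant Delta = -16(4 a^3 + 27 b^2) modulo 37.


4 a^3 + 27 b^2 = 4*33^3 + 27*12^2 = 143748 + 3888 = 147636
Delta = -16 * (147636) = -2362176
Delta mod 37 = 15

Delta = 15 (mod 37)


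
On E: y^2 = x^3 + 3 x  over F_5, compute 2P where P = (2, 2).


k = 2 = 10_2 (binary, LSB first: 01)
Double-and-add from P = (2, 2):
  bit 0 = 0: acc unchanged = O
  bit 1 = 1: acc = O + (1, 3) = (1, 3)

2P = (1, 3)


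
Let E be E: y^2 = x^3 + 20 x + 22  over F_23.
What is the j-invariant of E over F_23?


Delta = -16(4 a^3 + 27 b^2) mod 23 = 8
-1728 * (4 a)^3 = -1728 * (4*20)^3 mod 23 = 9
j = 9 * 8^(-1) mod 23 = 4

j = 4 (mod 23)


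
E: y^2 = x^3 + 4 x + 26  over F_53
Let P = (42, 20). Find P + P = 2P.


Doubling: s = (3 x1^2 + a) / (2 y1)
s = (3*42^2 + 4) / (2*20) mod 53 = 37
x3 = s^2 - 2 x1 mod 53 = 37^2 - 2*42 = 13
y3 = s (x1 - x3) - y1 mod 53 = 37 * (42 - 13) - 20 = 46

2P = (13, 46)


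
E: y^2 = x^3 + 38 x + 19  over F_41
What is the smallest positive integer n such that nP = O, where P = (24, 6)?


Compute successive multiples of P until we hit O:
  1P = (24, 6)
  2P = (11, 28)
  3P = (29, 34)
  4P = (21, 19)
  5P = (33, 33)
  6P = (34, 5)
  7P = (40, 12)
  8P = (38, 40)
  ... (continuing to 47P)
  47P = O

ord(P) = 47


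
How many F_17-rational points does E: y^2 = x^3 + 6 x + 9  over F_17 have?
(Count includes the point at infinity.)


For each x in F_17, count y with y^2 = x^3 + 6 x + 9 mod 17:
  x = 0: RHS = 9, y in [3, 14]  -> 2 point(s)
  x = 1: RHS = 16, y in [4, 13]  -> 2 point(s)
  x = 8: RHS = 8, y in [5, 12]  -> 2 point(s)
  x = 10: RHS = 15, y in [7, 10]  -> 2 point(s)
  x = 14: RHS = 15, y in [7, 10]  -> 2 point(s)
  x = 16: RHS = 2, y in [6, 11]  -> 2 point(s)
Affine points: 12. Add the point at infinity: total = 13.

#E(F_17) = 13


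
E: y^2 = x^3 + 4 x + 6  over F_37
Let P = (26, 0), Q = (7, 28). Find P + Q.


P != Q, so use the chord formula.
s = (y2 - y1) / (x2 - x1) = (28) / (18) mod 37 = 18
x3 = s^2 - x1 - x2 mod 37 = 18^2 - 26 - 7 = 32
y3 = s (x1 - x3) - y1 mod 37 = 18 * (26 - 32) - 0 = 3

P + Q = (32, 3)


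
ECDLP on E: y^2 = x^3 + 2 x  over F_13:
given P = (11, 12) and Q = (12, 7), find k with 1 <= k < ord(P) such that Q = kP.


Enumerate multiples of P until we hit Q = (12, 7):
  1P = (11, 12)
  2P = (1, 9)
  3P = (2, 5)
  4P = (12, 6)
  5P = (0, 0)
  6P = (12, 7)
Match found at i = 6.

k = 6


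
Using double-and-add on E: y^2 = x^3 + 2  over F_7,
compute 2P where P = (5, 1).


k = 2 = 10_2 (binary, LSB first: 01)
Double-and-add from P = (5, 1):
  bit 0 = 0: acc unchanged = O
  bit 1 = 1: acc = O + (5, 6) = (5, 6)

2P = (5, 6)


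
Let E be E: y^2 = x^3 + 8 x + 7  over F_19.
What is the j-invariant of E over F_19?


Delta = -16(4 a^3 + 27 b^2) mod 19 = 5
-1728 * (4 a)^3 = -1728 * (4*8)^3 mod 19 = 12
j = 12 * 5^(-1) mod 19 = 10

j = 10 (mod 19)


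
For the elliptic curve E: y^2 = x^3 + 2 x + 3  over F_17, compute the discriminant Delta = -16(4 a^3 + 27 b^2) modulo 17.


4 a^3 + 27 b^2 = 4*2^3 + 27*3^2 = 32 + 243 = 275
Delta = -16 * (275) = -4400
Delta mod 17 = 3

Delta = 3 (mod 17)


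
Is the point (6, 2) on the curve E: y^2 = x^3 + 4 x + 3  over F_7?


Check whether y^2 = x^3 + 4 x + 3 (mod 7) for (x, y) = (6, 2).
LHS: y^2 = 2^2 mod 7 = 4
RHS: x^3 + 4 x + 3 = 6^3 + 4*6 + 3 mod 7 = 5
LHS != RHS

No, not on the curve


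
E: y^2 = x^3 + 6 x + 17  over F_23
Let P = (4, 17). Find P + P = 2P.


Doubling: s = (3 x1^2 + a) / (2 y1)
s = (3*4^2 + 6) / (2*17) mod 23 = 7
x3 = s^2 - 2 x1 mod 23 = 7^2 - 2*4 = 18
y3 = s (x1 - x3) - y1 mod 23 = 7 * (4 - 18) - 17 = 0

2P = (18, 0)


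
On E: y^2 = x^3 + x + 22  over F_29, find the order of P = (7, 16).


Compute successive multiples of P until we hit O:
  1P = (7, 16)
  2P = (16, 4)
  3P = (11, 28)
  4P = (20, 3)
  5P = (3, 9)
  6P = (13, 17)
  7P = (5, 23)
  8P = (22, 22)
  ... (continuing to 35P)
  35P = O

ord(P) = 35


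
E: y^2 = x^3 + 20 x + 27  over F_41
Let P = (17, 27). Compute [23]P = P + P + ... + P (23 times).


k = 23 = 10111_2 (binary, LSB first: 11101)
Double-and-add from P = (17, 27):
  bit 0 = 1: acc = O + (17, 27) = (17, 27)
  bit 1 = 1: acc = (17, 27) + (11, 26) = (21, 27)
  bit 2 = 1: acc = (21, 27) + (3, 14) = (26, 40)
  bit 3 = 0: acc unchanged = (26, 40)
  bit 4 = 1: acc = (26, 40) + (32, 26) = (34, 6)

23P = (34, 6)


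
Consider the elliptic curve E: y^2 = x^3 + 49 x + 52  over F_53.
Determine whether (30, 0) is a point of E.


Check whether y^2 = x^3 + 49 x + 52 (mod 53) for (x, y) = (30, 0).
LHS: y^2 = 0^2 mod 53 = 0
RHS: x^3 + 49 x + 52 = 30^3 + 49*30 + 52 mod 53 = 8
LHS != RHS

No, not on the curve


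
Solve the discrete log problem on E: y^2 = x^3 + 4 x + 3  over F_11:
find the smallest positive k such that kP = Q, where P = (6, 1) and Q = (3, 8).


Enumerate multiples of P until we hit Q = (3, 8):
  1P = (6, 1)
  2P = (0, 5)
  3P = (3, 8)
Match found at i = 3.

k = 3


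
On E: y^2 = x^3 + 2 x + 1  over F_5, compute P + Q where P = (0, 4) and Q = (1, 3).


P != Q, so use the chord formula.
s = (y2 - y1) / (x2 - x1) = (4) / (1) mod 5 = 4
x3 = s^2 - x1 - x2 mod 5 = 4^2 - 0 - 1 = 0
y3 = s (x1 - x3) - y1 mod 5 = 4 * (0 - 0) - 4 = 1

P + Q = (0, 1)


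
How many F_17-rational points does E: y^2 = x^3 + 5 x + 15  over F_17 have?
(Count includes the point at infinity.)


For each x in F_17, count y with y^2 = x^3 + 5 x + 15 mod 17:
  x = 0: RHS = 15, y in [7, 10]  -> 2 point(s)
  x = 1: RHS = 4, y in [2, 15]  -> 2 point(s)
  x = 2: RHS = 16, y in [4, 13]  -> 2 point(s)
  x = 7: RHS = 2, y in [6, 11]  -> 2 point(s)
  x = 12: RHS = 1, y in [1, 16]  -> 2 point(s)
  x = 13: RHS = 16, y in [4, 13]  -> 2 point(s)
  x = 16: RHS = 9, y in [3, 14]  -> 2 point(s)
Affine points: 14. Add the point at infinity: total = 15.

#E(F_17) = 15


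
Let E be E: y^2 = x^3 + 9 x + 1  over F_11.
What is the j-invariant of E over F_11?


Delta = -16(4 a^3 + 27 b^2) mod 11 = 3
-1728 * (4 a)^3 = -1728 * (4*9)^3 mod 11 = 6
j = 6 * 3^(-1) mod 11 = 2

j = 2 (mod 11)


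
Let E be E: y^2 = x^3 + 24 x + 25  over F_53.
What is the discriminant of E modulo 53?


4 a^3 + 27 b^2 = 4*24^3 + 27*25^2 = 55296 + 16875 = 72171
Delta = -16 * (72171) = -1154736
Delta mod 53 = 28

Delta = 28 (mod 53)


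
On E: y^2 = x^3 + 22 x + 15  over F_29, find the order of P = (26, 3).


Compute successive multiples of P until we hit O:
  1P = (26, 3)
  2P = (1, 3)
  3P = (2, 26)
  4P = (21, 20)
  5P = (4, 15)
  6P = (12, 21)
  7P = (11, 15)
  8P = (17, 13)
  ... (continuing to 27P)
  27P = O

ord(P) = 27


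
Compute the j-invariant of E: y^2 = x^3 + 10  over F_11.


Delta = -16(4 a^3 + 27 b^2) mod 11 = 8
-1728 * (4 a)^3 = -1728 * (4*0)^3 mod 11 = 0
j = 0 * 8^(-1) mod 11 = 0

j = 0 (mod 11)


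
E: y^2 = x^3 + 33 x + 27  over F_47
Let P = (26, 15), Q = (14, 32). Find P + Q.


P != Q, so use the chord formula.
s = (y2 - y1) / (x2 - x1) = (17) / (35) mod 47 = 26
x3 = s^2 - x1 - x2 mod 47 = 26^2 - 26 - 14 = 25
y3 = s (x1 - x3) - y1 mod 47 = 26 * (26 - 25) - 15 = 11

P + Q = (25, 11)


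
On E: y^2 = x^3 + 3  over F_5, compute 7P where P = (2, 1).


k = 7 = 111_2 (binary, LSB first: 111)
Double-and-add from P = (2, 1):
  bit 0 = 1: acc = O + (2, 1) = (2, 1)
  bit 1 = 1: acc = (2, 1) + (2, 4) = O
  bit 2 = 1: acc = O + (2, 1) = (2, 1)

7P = (2, 1)


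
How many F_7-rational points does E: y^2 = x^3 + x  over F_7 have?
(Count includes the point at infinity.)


For each x in F_7, count y with y^2 = x^3 + 1 x + 0 mod 7:
  x = 0: RHS = 0, y in [0]  -> 1 point(s)
  x = 1: RHS = 2, y in [3, 4]  -> 2 point(s)
  x = 3: RHS = 2, y in [3, 4]  -> 2 point(s)
  x = 5: RHS = 4, y in [2, 5]  -> 2 point(s)
Affine points: 7. Add the point at infinity: total = 8.

#E(F_7) = 8


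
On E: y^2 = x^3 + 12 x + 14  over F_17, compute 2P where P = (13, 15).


Doubling: s = (3 x1^2 + a) / (2 y1)
s = (3*13^2 + 12) / (2*15) mod 17 = 2
x3 = s^2 - 2 x1 mod 17 = 2^2 - 2*13 = 12
y3 = s (x1 - x3) - y1 mod 17 = 2 * (13 - 12) - 15 = 4

2P = (12, 4)


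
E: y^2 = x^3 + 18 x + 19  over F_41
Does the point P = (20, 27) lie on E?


Check whether y^2 = x^3 + 18 x + 19 (mod 41) for (x, y) = (20, 27).
LHS: y^2 = 27^2 mod 41 = 32
RHS: x^3 + 18 x + 19 = 20^3 + 18*20 + 19 mod 41 = 15
LHS != RHS

No, not on the curve


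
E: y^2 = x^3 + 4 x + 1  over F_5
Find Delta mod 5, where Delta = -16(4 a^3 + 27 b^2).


4 a^3 + 27 b^2 = 4*4^3 + 27*1^2 = 256 + 27 = 283
Delta = -16 * (283) = -4528
Delta mod 5 = 2

Delta = 2 (mod 5)


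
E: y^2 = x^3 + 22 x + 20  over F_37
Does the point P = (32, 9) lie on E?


Check whether y^2 = x^3 + 22 x + 20 (mod 37) for (x, y) = (32, 9).
LHS: y^2 = 9^2 mod 37 = 7
RHS: x^3 + 22 x + 20 = 32^3 + 22*32 + 20 mod 37 = 7
LHS = RHS

Yes, on the curve


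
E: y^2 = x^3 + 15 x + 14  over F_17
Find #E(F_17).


For each x in F_17, count y with y^2 = x^3 + 15 x + 14 mod 17:
  x = 1: RHS = 13, y in [8, 9]  -> 2 point(s)
  x = 2: RHS = 1, y in [1, 16]  -> 2 point(s)
  x = 3: RHS = 1, y in [1, 16]  -> 2 point(s)
  x = 4: RHS = 2, y in [6, 11]  -> 2 point(s)
  x = 8: RHS = 0, y in [0]  -> 1 point(s)
  x = 10: RHS = 8, y in [5, 12]  -> 2 point(s)
  x = 12: RHS = 1, y in [1, 16]  -> 2 point(s)
  x = 13: RHS = 9, y in [3, 14]  -> 2 point(s)
  x = 16: RHS = 15, y in [7, 10]  -> 2 point(s)
Affine points: 17. Add the point at infinity: total = 18.

#E(F_17) = 18


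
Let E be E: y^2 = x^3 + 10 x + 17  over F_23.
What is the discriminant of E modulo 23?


4 a^3 + 27 b^2 = 4*10^3 + 27*17^2 = 4000 + 7803 = 11803
Delta = -16 * (11803) = -188848
Delta mod 23 = 5

Delta = 5 (mod 23)


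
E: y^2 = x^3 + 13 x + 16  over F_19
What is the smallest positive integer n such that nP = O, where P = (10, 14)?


Compute successive multiples of P until we hit O:
  1P = (10, 14)
  2P = (0, 15)
  3P = (13, 11)
  4P = (16, 11)
  5P = (17, 18)
  6P = (9, 11)
  7P = (9, 8)
  8P = (17, 1)
  ... (continuing to 13P)
  13P = O

ord(P) = 13


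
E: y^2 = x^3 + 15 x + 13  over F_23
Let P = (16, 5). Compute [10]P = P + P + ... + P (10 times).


k = 10 = 1010_2 (binary, LSB first: 0101)
Double-and-add from P = (16, 5):
  bit 0 = 0: acc unchanged = O
  bit 1 = 1: acc = O + (17, 11) = (17, 11)
  bit 2 = 0: acc unchanged = (17, 11)
  bit 3 = 1: acc = (17, 11) + (15, 18) = (9, 7)

10P = (9, 7)


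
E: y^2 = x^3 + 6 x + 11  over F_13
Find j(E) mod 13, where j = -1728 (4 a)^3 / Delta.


Delta = -16(4 a^3 + 27 b^2) mod 13 = 9
-1728 * (4 a)^3 = -1728 * (4*6)^3 mod 13 = 5
j = 5 * 9^(-1) mod 13 = 2

j = 2 (mod 13)


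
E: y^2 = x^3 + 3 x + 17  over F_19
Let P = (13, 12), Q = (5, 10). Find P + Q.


P != Q, so use the chord formula.
s = (y2 - y1) / (x2 - x1) = (17) / (11) mod 19 = 5
x3 = s^2 - x1 - x2 mod 19 = 5^2 - 13 - 5 = 7
y3 = s (x1 - x3) - y1 mod 19 = 5 * (13 - 7) - 12 = 18

P + Q = (7, 18)


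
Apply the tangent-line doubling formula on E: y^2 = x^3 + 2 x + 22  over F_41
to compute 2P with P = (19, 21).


Doubling: s = (3 x1^2 + a) / (2 y1)
s = (3*19^2 + 2) / (2*21) mod 41 = 19
x3 = s^2 - 2 x1 mod 41 = 19^2 - 2*19 = 36
y3 = s (x1 - x3) - y1 mod 41 = 19 * (19 - 36) - 21 = 25

2P = (36, 25)


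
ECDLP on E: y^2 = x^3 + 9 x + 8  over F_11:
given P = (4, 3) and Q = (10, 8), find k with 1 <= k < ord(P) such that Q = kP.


Enumerate multiples of P until we hit Q = (10, 8):
  1P = (4, 3)
  2P = (8, 3)
  3P = (10, 8)
Match found at i = 3.

k = 3


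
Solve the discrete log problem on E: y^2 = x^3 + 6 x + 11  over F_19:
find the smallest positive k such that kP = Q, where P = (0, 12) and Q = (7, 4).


Enumerate multiples of P until we hit Q = (7, 4):
  1P = (0, 12)
  2P = (6, 15)
  3P = (18, 17)
  4P = (7, 4)
Match found at i = 4.

k = 4


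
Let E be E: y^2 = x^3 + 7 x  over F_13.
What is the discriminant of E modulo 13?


4 a^3 + 27 b^2 = 4*7^3 + 27*0^2 = 1372 + 0 = 1372
Delta = -16 * (1372) = -21952
Delta mod 13 = 5

Delta = 5 (mod 13)


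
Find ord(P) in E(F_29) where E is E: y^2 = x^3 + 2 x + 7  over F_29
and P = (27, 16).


Compute successive multiples of P until we hit O:
  1P = (27, 16)
  2P = (0, 23)
  3P = (7, 25)
  4P = (25, 15)
  5P = (28, 27)
  6P = (8, 19)
  7P = (17, 16)
  8P = (14, 13)
  ... (continuing to 20P)
  20P = O

ord(P) = 20


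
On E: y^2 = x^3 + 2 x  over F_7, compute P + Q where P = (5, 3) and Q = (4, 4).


P != Q, so use the chord formula.
s = (y2 - y1) / (x2 - x1) = (1) / (6) mod 7 = 6
x3 = s^2 - x1 - x2 mod 7 = 6^2 - 5 - 4 = 6
y3 = s (x1 - x3) - y1 mod 7 = 6 * (5 - 6) - 3 = 5

P + Q = (6, 5)


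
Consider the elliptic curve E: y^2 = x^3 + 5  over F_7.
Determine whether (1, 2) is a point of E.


Check whether y^2 = x^3 + 0 x + 5 (mod 7) for (x, y) = (1, 2).
LHS: y^2 = 2^2 mod 7 = 4
RHS: x^3 + 0 x + 5 = 1^3 + 0*1 + 5 mod 7 = 6
LHS != RHS

No, not on the curve


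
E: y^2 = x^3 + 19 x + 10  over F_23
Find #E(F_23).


For each x in F_23, count y with y^2 = x^3 + 19 x + 10 mod 23:
  x = 3: RHS = 2, y in [5, 18]  -> 2 point(s)
  x = 4: RHS = 12, y in [9, 14]  -> 2 point(s)
  x = 5: RHS = 0, y in [0]  -> 1 point(s)
  x = 6: RHS = 18, y in [8, 15]  -> 2 point(s)
  x = 7: RHS = 3, y in [7, 16]  -> 2 point(s)
  x = 9: RHS = 13, y in [6, 17]  -> 2 point(s)
  x = 10: RHS = 4, y in [2, 21]  -> 2 point(s)
  x = 11: RHS = 9, y in [3, 20]  -> 2 point(s)
  x = 13: RHS = 16, y in [4, 19]  -> 2 point(s)
  x = 15: RHS = 13, y in [6, 17]  -> 2 point(s)
  x = 17: RHS = 2, y in [5, 18]  -> 2 point(s)
  x = 19: RHS = 8, y in [10, 13]  -> 2 point(s)
  x = 20: RHS = 18, y in [8, 15]  -> 2 point(s)
  x = 22: RHS = 13, y in [6, 17]  -> 2 point(s)
Affine points: 27. Add the point at infinity: total = 28.

#E(F_23) = 28


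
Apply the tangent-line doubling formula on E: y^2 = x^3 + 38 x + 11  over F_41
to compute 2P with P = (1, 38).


Doubling: s = (3 x1^2 + a) / (2 y1)
s = (3*1^2 + 38) / (2*38) mod 41 = 0
x3 = s^2 - 2 x1 mod 41 = 0^2 - 2*1 = 39
y3 = s (x1 - x3) - y1 mod 41 = 0 * (1 - 39) - 38 = 3

2P = (39, 3)


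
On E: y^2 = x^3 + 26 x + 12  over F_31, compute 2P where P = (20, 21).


k = 2 = 10_2 (binary, LSB first: 01)
Double-and-add from P = (20, 21):
  bit 0 = 0: acc unchanged = O
  bit 1 = 1: acc = O + (29, 13) = (29, 13)

2P = (29, 13)


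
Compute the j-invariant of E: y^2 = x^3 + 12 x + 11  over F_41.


Delta = -16(4 a^3 + 27 b^2) mod 41 = 29
-1728 * (4 a)^3 = -1728 * (4*12)^3 mod 41 = 33
j = 33 * 29^(-1) mod 41 = 28

j = 28 (mod 41)


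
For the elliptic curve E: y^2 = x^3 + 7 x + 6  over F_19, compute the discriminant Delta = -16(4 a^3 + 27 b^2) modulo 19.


4 a^3 + 27 b^2 = 4*7^3 + 27*6^2 = 1372 + 972 = 2344
Delta = -16 * (2344) = -37504
Delta mod 19 = 2

Delta = 2 (mod 19)
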